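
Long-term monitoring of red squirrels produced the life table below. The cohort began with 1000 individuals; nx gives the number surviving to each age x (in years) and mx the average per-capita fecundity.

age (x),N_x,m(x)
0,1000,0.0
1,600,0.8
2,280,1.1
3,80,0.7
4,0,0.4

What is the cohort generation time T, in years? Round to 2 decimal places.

1.50

lx = nx/n0 = nx/1000: 1, 0.6, 0.28, 0.08, 0
lx·mx: 0, 0.48, 0.308, 0.056, 0 → R0 = 0.844
x·lx·mx: 0, 0.48, 0.616, 0.168, 0 → Σ = 1.264
T = 1.264 / 0.844 = 1.49763… → 1.50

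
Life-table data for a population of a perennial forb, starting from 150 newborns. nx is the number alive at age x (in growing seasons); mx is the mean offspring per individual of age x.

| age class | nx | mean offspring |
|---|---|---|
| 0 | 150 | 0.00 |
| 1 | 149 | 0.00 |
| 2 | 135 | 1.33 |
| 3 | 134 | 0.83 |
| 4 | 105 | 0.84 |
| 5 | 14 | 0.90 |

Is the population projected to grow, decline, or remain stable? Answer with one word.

lx = nx/n0 = nx/150: 1, 0.99333…, 0.9, 0.89333…, 0.7, 0.09333…
R0 = Σ lx·mx = 0 + 0 + 1.197 + 0.741467… + 0.588 + 0.084… = 2.610467…
R0 > 1, so the population is growing.

growing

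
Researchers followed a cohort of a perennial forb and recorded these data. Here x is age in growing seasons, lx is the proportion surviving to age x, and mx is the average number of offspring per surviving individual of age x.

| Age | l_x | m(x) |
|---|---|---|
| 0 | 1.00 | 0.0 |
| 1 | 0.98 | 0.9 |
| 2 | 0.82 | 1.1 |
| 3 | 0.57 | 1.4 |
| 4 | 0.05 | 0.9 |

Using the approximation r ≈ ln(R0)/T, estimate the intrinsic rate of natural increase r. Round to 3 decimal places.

0.482

R0 = Σ lx·mx = 0 + 0.882 + 0.902 + 0.798 + 0.045 = 2.627
Σ x·lx·mx = 5.26; T = 5.26/2.627 = 2.00228…
r ≈ ln(R0)/T = ln(2.627)/2.00228… = 0.48237… → 0.482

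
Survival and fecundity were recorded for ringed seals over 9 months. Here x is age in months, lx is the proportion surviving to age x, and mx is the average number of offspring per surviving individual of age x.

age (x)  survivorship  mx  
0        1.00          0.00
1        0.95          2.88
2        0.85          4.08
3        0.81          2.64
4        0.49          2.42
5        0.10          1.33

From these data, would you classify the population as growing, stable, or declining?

R0 = Σ lx·mx = 0 + 2.736 + 3.468 + 2.1384 + 1.1858 + 0.133 = 9.6612
R0 > 1, so the population is growing.

growing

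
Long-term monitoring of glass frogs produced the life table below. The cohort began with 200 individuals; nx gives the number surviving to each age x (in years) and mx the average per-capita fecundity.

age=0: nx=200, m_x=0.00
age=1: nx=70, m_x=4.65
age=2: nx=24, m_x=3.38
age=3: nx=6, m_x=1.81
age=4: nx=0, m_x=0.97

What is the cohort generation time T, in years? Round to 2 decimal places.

1.25

lx = nx/n0 = nx/200: 1, 0.35, 0.12, 0.03, 0
lx·mx: 0, 1.6275, 0.4056, 0.0543, 0 → R0 = 2.0874
x·lx·mx: 0, 1.6275, 0.8112, 0.1629, 0 → Σ = 2.6016
T = 2.6016 / 2.0874 = 1.246335… → 1.25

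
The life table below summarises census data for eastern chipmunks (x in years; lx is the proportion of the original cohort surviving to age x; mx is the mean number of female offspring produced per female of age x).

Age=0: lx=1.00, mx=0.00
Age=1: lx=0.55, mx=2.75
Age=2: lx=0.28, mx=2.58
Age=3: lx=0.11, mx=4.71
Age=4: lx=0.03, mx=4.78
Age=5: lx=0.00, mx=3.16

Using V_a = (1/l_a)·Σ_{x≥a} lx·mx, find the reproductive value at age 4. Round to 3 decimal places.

4.780

lx·mx for x ≥ 4: 0.1434, 0 → sum = 0.1434
V_4 = 0.1434 / l_4 = 0.1434 / 0.03 = 4.78 → 4.780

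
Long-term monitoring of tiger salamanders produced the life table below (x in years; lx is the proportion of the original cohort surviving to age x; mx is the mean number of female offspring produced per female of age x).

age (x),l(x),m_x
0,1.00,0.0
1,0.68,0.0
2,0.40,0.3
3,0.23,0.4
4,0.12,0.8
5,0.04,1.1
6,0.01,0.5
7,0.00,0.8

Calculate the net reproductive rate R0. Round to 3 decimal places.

0.357

lx·mx by age: 0, 0, 0.12, 0.092, 0.096, 0.044, 0.005, 0
R0 = Σ lx·mx = 0.357 → 0.357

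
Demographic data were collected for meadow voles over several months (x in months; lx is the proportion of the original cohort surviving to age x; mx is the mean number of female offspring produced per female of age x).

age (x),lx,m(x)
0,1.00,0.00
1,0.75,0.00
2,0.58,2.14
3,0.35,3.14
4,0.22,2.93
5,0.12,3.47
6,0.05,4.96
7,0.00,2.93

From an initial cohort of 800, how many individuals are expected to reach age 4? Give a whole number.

176

Expected survivors = N0 · l_4 = 800 × 0.22 = 176 → 176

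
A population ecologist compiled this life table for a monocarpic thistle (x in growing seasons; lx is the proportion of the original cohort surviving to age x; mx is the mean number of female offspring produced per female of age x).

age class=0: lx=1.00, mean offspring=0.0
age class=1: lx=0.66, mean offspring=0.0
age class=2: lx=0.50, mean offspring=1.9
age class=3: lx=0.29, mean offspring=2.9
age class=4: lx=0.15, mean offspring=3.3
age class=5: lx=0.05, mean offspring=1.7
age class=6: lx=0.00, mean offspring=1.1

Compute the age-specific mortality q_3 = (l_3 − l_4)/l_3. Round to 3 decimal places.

q_3 = (l_3 − l_4) / l_3 = (0.29 − 0.15) / 0.29
     = 0.14 / 0.29 = 0.482759… → 0.483

0.483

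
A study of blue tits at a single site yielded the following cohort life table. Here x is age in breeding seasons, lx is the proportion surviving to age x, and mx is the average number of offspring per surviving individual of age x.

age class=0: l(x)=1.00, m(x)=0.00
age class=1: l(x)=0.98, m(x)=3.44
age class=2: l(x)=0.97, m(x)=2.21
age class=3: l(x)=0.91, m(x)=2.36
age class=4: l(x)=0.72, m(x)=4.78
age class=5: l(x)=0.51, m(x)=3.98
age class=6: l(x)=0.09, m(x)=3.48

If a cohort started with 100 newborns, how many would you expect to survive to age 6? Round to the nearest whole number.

9

Expected survivors = N0 · l_6 = 100 × 0.09 = 9 → 9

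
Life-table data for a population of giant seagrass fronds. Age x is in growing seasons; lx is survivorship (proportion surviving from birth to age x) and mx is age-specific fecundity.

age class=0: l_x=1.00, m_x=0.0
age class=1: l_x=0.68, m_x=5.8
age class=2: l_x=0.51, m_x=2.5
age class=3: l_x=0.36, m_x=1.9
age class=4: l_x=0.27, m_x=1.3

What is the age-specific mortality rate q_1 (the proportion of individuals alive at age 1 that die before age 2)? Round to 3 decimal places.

q_1 = (l_1 − l_2) / l_1 = (0.68 − 0.51) / 0.68
     = 0.17 / 0.68 = 0.25 → 0.250

0.250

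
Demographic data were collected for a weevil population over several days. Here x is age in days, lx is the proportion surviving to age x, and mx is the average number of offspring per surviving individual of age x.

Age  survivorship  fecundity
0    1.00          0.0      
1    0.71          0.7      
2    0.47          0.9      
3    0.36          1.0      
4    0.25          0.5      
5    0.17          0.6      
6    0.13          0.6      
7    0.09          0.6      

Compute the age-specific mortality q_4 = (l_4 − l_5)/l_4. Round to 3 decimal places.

0.320

q_4 = (l_4 − l_5) / l_4 = (0.25 − 0.17) / 0.25
     = 0.08 / 0.25 = 0.32 → 0.320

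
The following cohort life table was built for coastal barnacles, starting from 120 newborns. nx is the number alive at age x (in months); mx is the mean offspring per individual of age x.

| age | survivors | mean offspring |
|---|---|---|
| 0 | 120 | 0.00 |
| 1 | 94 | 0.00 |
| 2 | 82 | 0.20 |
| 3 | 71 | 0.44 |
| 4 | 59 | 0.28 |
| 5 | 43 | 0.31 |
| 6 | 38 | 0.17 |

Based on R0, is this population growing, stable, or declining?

declining

lx = nx/n0 = nx/120: 1, 0.78333…, 0.68333…, 0.59167…, 0.49167…, 0.35833…, 0.31667…
R0 = Σ lx·mx = 0 + 0 + 0.136667… + 0.260333… + 0.137667… + 0.111083… + 0.053833… = 0.699583…
R0 < 1, so the population is declining.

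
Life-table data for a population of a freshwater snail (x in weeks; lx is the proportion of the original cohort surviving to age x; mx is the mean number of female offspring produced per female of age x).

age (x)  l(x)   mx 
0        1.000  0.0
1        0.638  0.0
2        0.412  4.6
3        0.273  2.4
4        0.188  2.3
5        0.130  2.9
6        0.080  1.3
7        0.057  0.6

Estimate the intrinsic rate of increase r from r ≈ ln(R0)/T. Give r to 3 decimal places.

0.428

R0 = Σ lx·mx = 0 + 0 + 1.8952 + 0.6552 + 0.4324 + 0.377 + 0.104 + 0.0342 = 3.498
Σ x·lx·mx = 10.234; T = 10.234/3.498 = 2.92567…
r ≈ ln(R0)/T = ln(3.498)/2.92567… = 0.428… → 0.428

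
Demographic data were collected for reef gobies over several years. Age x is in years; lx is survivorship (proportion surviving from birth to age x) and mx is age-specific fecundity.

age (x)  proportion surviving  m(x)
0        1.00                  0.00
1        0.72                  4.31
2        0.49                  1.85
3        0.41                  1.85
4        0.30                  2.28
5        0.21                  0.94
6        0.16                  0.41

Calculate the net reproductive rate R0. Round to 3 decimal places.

5.715

lx·mx by age: 0, 3.1032, 0.9065, 0.7585, 0.684, 0.1974, 0.0656
R0 = Σ lx·mx = 5.7152 → 5.715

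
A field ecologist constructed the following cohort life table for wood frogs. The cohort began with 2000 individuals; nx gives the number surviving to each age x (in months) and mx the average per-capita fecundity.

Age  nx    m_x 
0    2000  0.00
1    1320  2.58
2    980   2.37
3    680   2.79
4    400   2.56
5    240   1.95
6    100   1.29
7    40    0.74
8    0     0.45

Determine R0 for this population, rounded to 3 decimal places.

lx = nx/n0 = nx/2000: 1, 0.66, 0.49, 0.34, 0.2, 0.12, 0.05, 0.02, 0
lx·mx by age: 0, 1.7028, 1.1613, 0.9486, 0.512, 0.234, 0.0645, 0.0148, 0
R0 = Σ lx·mx = 4.638 → 4.638

4.638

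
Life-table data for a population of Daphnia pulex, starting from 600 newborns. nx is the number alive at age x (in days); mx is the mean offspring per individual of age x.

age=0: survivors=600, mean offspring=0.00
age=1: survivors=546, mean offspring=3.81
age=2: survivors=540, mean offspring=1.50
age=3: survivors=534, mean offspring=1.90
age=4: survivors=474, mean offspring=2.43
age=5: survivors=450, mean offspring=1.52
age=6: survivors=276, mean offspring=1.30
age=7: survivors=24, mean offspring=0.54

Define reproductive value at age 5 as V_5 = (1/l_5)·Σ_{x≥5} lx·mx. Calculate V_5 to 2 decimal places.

lx = nx/n0 = nx/600: 1, 0.91, 0.9, 0.89, 0.79, 0.75, 0.46, 0.04
lx·mx for x ≥ 5: 1.14, 0.598, 0.0216 → sum = 1.7596
V_5 = 1.7596 / l_5 = 1.7596 / 0.75 = 2.346133… → 2.35

2.35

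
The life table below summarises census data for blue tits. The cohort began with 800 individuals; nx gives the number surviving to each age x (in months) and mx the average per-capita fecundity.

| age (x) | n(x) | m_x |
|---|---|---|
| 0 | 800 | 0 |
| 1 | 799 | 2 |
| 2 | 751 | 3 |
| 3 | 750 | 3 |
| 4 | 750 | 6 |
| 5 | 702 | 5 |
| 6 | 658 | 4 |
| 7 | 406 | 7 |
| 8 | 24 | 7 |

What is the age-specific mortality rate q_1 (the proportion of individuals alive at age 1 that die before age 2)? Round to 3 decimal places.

lx = nx/n0 = nx/800: 1, 0.99875, 0.93875, 0.9375, 0.9375, 0.8775, 0.8225, 0.5075, 0.03
q_1 = (l_1 − l_2) / l_1 = (0.99875 − 0.93875) / 0.99875
     = 0.06 / 0.99875 = 0.060075… → 0.060

0.060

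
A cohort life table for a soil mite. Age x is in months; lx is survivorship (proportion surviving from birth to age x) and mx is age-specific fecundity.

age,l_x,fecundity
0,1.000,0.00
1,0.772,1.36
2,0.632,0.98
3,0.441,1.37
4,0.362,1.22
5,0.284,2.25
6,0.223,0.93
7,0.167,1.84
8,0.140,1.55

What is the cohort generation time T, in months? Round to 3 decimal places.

3.474

lx·mx: 0, 1.04992, 0.61936, 0.60417, 0.44164, 0.639, 0.20739, 0.30728, 0.217 → R0 = 4.08576
x·lx·mx: 0, 1.04992, 1.23872, 1.81251, 1.76656, 3.195, 1.24434, 2.15096, 1.736 → Σ = 14.19401
T = 14.19401 / 4.08576 = 3.47402… → 3.474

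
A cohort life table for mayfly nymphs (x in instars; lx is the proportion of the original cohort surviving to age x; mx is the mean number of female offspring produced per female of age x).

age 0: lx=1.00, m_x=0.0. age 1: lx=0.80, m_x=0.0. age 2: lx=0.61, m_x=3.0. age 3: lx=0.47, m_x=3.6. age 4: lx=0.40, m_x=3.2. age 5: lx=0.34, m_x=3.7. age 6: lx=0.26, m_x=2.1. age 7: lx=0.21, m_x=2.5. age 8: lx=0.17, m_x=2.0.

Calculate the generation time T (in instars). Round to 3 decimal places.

3.991

lx·mx: 0, 0, 1.83, 1.692, 1.28, 1.258, 0.546, 0.525, 0.34 → R0 = 7.471
x·lx·mx: 0, 0, 3.66, 5.076, 5.12, 6.29, 3.276, 3.675, 2.72 → Σ = 29.817
T = 29.817 / 7.471 = 3.991032… → 3.991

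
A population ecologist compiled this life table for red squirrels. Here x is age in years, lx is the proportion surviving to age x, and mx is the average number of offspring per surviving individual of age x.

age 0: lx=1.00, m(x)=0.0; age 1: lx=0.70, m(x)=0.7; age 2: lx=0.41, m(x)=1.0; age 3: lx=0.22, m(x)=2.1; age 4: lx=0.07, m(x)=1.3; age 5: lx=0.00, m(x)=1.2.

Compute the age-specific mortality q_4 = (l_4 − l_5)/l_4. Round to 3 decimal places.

q_4 = (l_4 − l_5) / l_4 = (0.07 − 0) / 0.07
     = 0.07 / 0.07 = 1 → 1.000

1.000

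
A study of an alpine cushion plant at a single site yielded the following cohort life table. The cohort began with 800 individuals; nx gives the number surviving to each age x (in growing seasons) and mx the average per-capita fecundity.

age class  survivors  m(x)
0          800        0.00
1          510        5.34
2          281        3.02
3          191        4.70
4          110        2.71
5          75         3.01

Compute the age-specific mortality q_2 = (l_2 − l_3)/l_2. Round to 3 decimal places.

0.320

lx = nx/n0 = nx/800: 1, 0.6375, 0.35125, 0.23875, 0.1375, 0.09375
q_2 = (l_2 − l_3) / l_2 = (0.35125 − 0.23875) / 0.35125
     = 0.1125 / 0.35125 = 0.320285… → 0.320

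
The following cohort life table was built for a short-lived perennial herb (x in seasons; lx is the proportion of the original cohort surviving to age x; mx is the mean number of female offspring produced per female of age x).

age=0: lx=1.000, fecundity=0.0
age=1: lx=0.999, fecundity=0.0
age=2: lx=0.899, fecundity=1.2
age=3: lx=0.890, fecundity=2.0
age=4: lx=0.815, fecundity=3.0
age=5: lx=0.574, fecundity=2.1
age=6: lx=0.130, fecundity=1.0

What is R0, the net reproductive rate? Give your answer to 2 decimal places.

6.64

lx·mx by age: 0, 0, 1.0788, 1.78, 2.445, 1.2054, 0.13
R0 = Σ lx·mx = 6.6392 → 6.64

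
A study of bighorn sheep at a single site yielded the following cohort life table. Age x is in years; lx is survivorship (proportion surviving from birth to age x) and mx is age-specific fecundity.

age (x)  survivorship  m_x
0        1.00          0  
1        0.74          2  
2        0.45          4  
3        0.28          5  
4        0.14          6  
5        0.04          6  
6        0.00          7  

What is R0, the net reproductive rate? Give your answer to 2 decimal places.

lx·mx by age: 0, 1.48, 1.8, 1.4, 0.84, 0.24, 0
R0 = Σ lx·mx = 5.76 → 5.76

5.76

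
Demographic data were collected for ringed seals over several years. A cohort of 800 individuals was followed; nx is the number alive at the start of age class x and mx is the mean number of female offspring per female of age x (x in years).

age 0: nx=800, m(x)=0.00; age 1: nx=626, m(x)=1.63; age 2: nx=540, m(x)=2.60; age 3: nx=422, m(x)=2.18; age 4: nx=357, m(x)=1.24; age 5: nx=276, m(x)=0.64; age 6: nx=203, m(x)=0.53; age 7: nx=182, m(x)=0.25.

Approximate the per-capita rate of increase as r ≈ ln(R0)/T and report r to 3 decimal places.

lx = nx/n0 = nx/800: 1, 0.7825, 0.675, 0.5275, 0.44625, 0.345, 0.25375, 0.2275
R0 = Σ lx·mx = 0 + 1.27548… + 1.755 + 1.14995… + 0.55335… + 0.2208 + 0.13449… + 0.05688… = 5.145938…
Σ x·lx·mx = 12.757775…; T = 12.757775…/5.145938… = 2.47919…
r ≈ ln(R0)/T = ln(5.145938…)/2.47919… = 0.66078… → 0.661

0.661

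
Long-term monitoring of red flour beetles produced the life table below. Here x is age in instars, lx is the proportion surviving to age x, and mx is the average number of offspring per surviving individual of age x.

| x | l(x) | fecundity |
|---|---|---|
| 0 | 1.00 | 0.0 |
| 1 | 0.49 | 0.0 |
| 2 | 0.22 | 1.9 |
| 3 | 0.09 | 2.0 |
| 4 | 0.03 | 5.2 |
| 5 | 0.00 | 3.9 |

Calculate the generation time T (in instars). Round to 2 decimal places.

lx·mx: 0, 0, 0.418, 0.18, 0.156, 0 → R0 = 0.754
x·lx·mx: 0, 0, 0.836, 0.54, 0.624, 0 → Σ = 2
T = 2 / 0.754 = 2.65252… → 2.65

2.65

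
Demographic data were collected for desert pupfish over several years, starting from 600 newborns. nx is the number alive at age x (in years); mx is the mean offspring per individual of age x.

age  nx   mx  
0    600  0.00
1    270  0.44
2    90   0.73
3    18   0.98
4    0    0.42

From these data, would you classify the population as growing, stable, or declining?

lx = nx/n0 = nx/600: 1, 0.45, 0.15, 0.03, 0
R0 = Σ lx·mx = 0 + 0.198 + 0.1095 + 0.0294 + 0 = 0.3369
R0 < 1, so the population is declining.

declining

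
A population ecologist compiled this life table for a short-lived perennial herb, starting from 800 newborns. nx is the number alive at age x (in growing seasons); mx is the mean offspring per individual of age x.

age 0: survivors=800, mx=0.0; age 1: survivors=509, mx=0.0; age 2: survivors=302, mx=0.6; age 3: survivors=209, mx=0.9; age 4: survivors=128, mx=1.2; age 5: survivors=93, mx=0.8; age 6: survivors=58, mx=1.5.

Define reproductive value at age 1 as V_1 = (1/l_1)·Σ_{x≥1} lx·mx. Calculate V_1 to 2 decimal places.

lx = nx/n0 = nx/800: 1, 0.63625, 0.3775, 0.26125, 0.16, 0.11625, 0.0725
lx·mx for x ≥ 1: 0, 0.2265, 0.235125, 0.192, 0.093, 0.10875 → sum = 0.855375
V_1 = 0.855375 / l_1 = 0.855375 / 0.63625 = 1.344401… → 1.34

1.34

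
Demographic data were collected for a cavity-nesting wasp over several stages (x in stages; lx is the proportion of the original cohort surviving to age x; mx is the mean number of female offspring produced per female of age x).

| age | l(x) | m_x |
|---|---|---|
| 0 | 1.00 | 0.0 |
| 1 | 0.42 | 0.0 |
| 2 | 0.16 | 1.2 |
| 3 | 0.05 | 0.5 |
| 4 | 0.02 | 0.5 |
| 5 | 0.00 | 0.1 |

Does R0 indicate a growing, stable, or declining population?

declining

R0 = Σ lx·mx = 0 + 0 + 0.192 + 0.025 + 0.01 + 0 = 0.227
R0 < 1, so the population is declining.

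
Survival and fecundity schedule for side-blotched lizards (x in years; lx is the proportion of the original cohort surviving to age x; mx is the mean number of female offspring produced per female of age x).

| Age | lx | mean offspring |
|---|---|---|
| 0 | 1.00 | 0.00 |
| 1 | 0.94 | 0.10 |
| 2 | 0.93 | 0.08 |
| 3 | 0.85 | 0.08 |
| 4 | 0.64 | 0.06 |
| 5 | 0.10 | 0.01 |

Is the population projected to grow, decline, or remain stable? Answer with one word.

declining

R0 = Σ lx·mx = 0 + 0.094 + 0.0744 + 0.068 + 0.0384 + 0.001 = 0.2758
R0 < 1, so the population is declining.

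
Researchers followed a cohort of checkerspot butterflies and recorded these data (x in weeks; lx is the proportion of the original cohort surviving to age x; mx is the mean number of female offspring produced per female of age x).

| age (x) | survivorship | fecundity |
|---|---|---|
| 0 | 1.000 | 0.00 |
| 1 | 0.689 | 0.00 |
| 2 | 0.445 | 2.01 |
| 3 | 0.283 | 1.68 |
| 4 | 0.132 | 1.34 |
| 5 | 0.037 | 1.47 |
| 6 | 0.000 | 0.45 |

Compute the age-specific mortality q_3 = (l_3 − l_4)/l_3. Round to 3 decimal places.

q_3 = (l_3 − l_4) / l_3 = (0.283 − 0.132) / 0.283
     = 0.151 / 0.283 = 0.533569… → 0.534

0.534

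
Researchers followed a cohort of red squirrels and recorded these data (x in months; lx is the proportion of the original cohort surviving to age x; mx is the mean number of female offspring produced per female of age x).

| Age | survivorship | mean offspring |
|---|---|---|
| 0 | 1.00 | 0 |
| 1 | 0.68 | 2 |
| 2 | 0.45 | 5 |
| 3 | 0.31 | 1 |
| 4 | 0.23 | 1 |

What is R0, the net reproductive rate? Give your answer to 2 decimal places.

4.15

lx·mx by age: 0, 1.36, 2.25, 0.31, 0.23
R0 = Σ lx·mx = 4.15 → 4.15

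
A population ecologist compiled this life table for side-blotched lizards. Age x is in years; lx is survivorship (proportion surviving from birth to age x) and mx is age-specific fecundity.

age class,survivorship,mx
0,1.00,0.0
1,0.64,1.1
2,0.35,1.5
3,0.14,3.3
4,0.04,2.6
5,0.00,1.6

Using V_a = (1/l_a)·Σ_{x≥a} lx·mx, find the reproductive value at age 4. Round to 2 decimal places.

2.60

lx·mx for x ≥ 4: 0.104, 0 → sum = 0.104
V_4 = 0.104 / l_4 = 0.104 / 0.04 = 2.6 → 2.60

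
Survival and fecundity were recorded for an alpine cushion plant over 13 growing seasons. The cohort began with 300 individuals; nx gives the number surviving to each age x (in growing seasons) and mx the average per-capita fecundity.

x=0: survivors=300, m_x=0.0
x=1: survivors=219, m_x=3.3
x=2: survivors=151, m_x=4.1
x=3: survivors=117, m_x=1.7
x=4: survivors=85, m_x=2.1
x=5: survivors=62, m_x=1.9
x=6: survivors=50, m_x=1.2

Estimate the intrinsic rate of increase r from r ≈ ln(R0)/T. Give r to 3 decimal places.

0.829

lx = nx/n0 = nx/300: 1, 0.73, 0.50333…, 0.39, 0.28333…, 0.20667…, 0.16667…
R0 = Σ lx·mx = 0 + 2.409 + 2.06367… + 0.663 + 0.595… + 0.39267… + 0.2… = 6.323333…
Σ x·lx·mx = 14.068667…; T = 14.068667…/6.323333… = 2.22488…
r ≈ ln(R0)/T = ln(6.323333…)/2.22488… = 0.82892… → 0.829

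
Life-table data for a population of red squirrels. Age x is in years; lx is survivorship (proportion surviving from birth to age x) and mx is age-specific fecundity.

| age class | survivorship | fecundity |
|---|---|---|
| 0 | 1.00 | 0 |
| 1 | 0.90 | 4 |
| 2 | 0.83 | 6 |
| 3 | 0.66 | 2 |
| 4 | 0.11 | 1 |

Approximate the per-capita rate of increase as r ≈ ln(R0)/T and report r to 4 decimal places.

R0 = Σ lx·mx = 0 + 3.6 + 4.98 + 1.32 + 0.11 = 10.01
Σ x·lx·mx = 17.96; T = 17.96/10.01 = 1.79421…
r ≈ ln(R0)/T = ln(10.01)/1.79421… = 1.283902… → 1.2839

1.2839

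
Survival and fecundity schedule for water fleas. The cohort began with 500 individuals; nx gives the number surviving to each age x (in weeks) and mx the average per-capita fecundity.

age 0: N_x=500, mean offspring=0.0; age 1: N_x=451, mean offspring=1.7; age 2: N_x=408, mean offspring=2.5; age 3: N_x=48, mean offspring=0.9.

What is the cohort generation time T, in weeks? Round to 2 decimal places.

lx = nx/n0 = nx/500: 1, 0.902, 0.816, 0.096
lx·mx: 0, 1.5334, 2.04, 0.0864 → R0 = 3.6598
x·lx·mx: 0, 1.5334, 4.08, 0.2592 → Σ = 5.8726
T = 5.8726 / 3.6598 = 1.604623… → 1.60

1.60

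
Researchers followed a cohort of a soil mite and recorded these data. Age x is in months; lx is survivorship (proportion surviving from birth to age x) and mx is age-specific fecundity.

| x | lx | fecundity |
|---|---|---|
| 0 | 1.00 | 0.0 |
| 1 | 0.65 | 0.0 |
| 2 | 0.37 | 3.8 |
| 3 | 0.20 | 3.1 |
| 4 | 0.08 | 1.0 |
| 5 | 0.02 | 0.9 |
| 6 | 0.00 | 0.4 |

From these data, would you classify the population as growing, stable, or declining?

R0 = Σ lx·mx = 0 + 0 + 1.406 + 0.62 + 0.08 + 0.018 + 0 = 2.124
R0 > 1, so the population is growing.

growing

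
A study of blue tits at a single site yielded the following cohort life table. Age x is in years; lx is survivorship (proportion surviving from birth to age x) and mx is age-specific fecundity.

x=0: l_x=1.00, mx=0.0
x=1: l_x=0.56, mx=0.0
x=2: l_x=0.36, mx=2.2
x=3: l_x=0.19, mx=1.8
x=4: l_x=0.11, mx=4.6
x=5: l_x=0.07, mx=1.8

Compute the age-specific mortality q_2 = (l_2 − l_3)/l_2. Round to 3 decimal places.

q_2 = (l_2 − l_3) / l_2 = (0.36 − 0.19) / 0.36
     = 0.17 / 0.36 = 0.472222… → 0.472

0.472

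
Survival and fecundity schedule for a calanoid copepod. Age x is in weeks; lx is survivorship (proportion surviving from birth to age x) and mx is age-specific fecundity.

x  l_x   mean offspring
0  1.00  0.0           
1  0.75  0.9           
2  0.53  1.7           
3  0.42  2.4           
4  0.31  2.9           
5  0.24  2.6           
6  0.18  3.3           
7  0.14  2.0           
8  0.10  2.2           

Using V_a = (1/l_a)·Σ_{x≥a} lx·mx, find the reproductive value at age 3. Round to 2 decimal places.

lx·mx for x ≥ 3: 1.008, 0.899, 0.624, 0.594, 0.28, 0.22 → sum = 3.625
V_3 = 3.625 / l_3 = 3.625 / 0.42 = 8.630952… → 8.63

8.63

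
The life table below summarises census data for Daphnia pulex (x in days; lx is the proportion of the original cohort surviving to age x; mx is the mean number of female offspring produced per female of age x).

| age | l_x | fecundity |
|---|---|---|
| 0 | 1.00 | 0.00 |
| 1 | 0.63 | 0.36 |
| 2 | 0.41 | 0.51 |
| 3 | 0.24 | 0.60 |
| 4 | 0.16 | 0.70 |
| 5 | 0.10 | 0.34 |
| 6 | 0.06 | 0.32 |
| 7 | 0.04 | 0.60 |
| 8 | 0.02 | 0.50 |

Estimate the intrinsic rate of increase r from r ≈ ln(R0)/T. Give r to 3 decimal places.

-0.094

R0 = Σ lx·mx = 0 + 0.2268 + 0.2091 + 0.144 + 0.112 + 0.034 + 0.0192 + 0.024 + 0.01 = 0.7791
Σ x·lx·mx = 2.0582; T = 2.0582/0.7791 = 2.64177…
r ≈ ln(R0)/T = ln(0.7791)/2.64177… = -0.09449… → -0.094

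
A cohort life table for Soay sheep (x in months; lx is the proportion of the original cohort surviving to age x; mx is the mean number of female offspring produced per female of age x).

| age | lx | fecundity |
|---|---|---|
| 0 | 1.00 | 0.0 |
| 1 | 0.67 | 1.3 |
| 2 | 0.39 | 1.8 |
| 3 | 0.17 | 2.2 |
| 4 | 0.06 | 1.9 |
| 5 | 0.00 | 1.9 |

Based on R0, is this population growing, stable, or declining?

R0 = Σ lx·mx = 0 + 0.871 + 0.702 + 0.374 + 0.114 + 0 = 2.061
R0 > 1, so the population is growing.

growing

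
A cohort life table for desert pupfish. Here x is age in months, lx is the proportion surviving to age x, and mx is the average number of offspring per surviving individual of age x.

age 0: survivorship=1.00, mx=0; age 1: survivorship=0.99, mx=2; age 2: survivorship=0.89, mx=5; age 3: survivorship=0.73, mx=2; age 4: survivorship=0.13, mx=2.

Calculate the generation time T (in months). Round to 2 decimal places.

lx·mx: 0, 1.98, 4.45, 1.46, 0.26 → R0 = 8.15
x·lx·mx: 0, 1.98, 8.9, 4.38, 1.04 → Σ = 16.3
T = 16.3 / 8.15 = 2 → 2.00

2.00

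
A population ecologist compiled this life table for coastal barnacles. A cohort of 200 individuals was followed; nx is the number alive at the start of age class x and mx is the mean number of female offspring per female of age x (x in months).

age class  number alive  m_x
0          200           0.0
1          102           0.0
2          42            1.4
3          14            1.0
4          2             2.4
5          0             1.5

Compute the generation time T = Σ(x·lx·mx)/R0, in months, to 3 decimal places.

lx = nx/n0 = nx/200: 1, 0.51, 0.21, 0.07, 0.01, 0
lx·mx: 0, 0, 0.294, 0.07, 0.024, 0 → R0 = 0.388
x·lx·mx: 0, 0, 0.588, 0.21, 0.096, 0 → Σ = 0.894
T = 0.894 / 0.388 = 2.304124… → 2.304

2.304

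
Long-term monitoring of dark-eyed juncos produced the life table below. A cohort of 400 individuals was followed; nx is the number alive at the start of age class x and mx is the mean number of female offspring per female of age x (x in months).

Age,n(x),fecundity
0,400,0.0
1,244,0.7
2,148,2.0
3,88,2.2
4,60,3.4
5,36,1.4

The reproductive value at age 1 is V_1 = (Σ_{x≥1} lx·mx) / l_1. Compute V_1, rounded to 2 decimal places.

3.75

lx = nx/n0 = nx/400: 1, 0.61, 0.37, 0.22, 0.15, 0.09
lx·mx for x ≥ 1: 0.427, 0.74, 0.484, 0.51, 0.126 → sum = 2.287
V_1 = 2.287 / l_1 = 2.287 / 0.61 = 3.74918… → 3.75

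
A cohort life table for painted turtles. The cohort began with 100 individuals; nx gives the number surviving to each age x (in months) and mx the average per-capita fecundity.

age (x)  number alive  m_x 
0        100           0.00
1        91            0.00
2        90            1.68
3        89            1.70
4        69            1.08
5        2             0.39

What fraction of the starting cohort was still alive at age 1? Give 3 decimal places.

l_1 = n_1/n_0 = 91/100 = 0.91 → 0.910

0.910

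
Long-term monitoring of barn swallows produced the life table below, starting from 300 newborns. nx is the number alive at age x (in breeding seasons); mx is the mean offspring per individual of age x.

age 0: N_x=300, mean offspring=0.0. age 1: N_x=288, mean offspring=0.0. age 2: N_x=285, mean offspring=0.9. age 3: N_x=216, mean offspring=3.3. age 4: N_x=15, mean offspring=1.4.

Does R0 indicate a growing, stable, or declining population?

lx = nx/n0 = nx/300: 1, 0.96, 0.95, 0.72, 0.05
R0 = Σ lx·mx = 0 + 0 + 0.855 + 2.376 + 0.07 = 3.301
R0 > 1, so the population is growing.

growing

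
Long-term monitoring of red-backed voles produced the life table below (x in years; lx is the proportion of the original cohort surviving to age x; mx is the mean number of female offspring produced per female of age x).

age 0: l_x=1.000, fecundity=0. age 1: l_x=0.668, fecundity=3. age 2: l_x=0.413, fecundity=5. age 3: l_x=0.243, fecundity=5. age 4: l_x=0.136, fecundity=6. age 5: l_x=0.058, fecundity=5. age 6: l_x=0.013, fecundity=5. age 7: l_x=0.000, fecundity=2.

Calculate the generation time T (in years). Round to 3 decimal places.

lx·mx: 0, 2.004, 2.065, 1.215, 0.816, 0.29, 0.065, 0 → R0 = 6.455
x·lx·mx: 0, 2.004, 4.13, 3.645, 3.264, 1.45, 0.39, 0 → Σ = 14.883
T = 14.883 / 6.455 = 2.305655… → 2.306

2.306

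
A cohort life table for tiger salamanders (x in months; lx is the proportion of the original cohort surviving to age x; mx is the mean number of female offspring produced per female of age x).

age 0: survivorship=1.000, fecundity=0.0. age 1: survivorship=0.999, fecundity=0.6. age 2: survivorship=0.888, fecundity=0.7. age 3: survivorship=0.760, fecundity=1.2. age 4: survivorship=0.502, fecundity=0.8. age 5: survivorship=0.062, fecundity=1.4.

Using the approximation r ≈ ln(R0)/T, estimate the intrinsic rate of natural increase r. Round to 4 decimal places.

0.3817

R0 = Σ lx·mx = 0 + 0.5994 + 0.6216 + 0.912 + 0.4016 + 0.0868 = 2.6214
Σ x·lx·mx = 6.619; T = 6.619/2.6214 = 2.52499…
r ≈ ln(R0)/T = ln(2.6214)/2.52499… = 0.381669… → 0.3817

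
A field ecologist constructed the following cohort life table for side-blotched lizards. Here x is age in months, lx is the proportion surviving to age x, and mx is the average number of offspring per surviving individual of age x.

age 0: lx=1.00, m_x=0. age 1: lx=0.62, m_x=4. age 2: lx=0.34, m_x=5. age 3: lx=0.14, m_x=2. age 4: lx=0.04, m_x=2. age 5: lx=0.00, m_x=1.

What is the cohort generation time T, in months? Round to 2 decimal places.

1.55

lx·mx: 0, 2.48, 1.7, 0.28, 0.08, 0 → R0 = 4.54
x·lx·mx: 0, 2.48, 3.4, 0.84, 0.32, 0 → Σ = 7.04
T = 7.04 / 4.54 = 1.550661… → 1.55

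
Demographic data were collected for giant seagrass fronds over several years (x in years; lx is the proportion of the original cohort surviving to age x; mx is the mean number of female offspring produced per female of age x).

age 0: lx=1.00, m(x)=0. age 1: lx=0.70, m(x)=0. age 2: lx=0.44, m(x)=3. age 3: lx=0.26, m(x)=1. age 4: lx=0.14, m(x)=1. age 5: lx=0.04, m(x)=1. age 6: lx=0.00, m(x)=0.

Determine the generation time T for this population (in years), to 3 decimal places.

2.375

lx·mx: 0, 0, 1.32, 0.26, 0.14, 0.04, 0 → R0 = 1.76
x·lx·mx: 0, 0, 2.64, 0.78, 0.56, 0.2, 0 → Σ = 4.18
T = 4.18 / 1.76 = 2.375 → 2.375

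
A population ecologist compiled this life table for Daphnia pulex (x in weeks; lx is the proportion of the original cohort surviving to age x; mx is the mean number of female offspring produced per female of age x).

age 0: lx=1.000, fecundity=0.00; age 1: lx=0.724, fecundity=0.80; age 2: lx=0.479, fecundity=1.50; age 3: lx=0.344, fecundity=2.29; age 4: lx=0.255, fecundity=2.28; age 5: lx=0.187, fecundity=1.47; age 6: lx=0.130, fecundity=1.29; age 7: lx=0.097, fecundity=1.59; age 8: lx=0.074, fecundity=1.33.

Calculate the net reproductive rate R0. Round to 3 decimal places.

lx·mx by age: 0, 0.5792, 0.7185, 0.78776, 0.5814, 0.27489, 0.1677, 0.15423, 0.09842
R0 = Σ lx·mx = 3.3621 → 3.362

3.362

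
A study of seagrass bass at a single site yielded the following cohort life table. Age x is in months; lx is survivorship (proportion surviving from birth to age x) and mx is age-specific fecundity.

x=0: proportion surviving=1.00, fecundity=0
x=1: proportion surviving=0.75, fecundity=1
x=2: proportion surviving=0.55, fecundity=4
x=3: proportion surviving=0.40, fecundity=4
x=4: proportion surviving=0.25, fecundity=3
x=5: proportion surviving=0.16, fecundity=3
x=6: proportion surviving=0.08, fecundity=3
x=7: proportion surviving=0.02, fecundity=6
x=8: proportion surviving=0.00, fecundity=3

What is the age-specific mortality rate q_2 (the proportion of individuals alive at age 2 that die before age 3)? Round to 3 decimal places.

q_2 = (l_2 − l_3) / l_2 = (0.55 − 0.4) / 0.55
     = 0.15 / 0.55 = 0.272727… → 0.273

0.273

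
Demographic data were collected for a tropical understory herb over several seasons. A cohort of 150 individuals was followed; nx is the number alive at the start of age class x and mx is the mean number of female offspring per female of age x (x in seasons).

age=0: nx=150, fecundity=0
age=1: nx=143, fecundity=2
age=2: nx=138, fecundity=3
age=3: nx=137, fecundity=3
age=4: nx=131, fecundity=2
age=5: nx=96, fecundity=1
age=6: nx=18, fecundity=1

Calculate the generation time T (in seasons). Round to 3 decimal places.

2.679

lx = nx/n0 = nx/150: 1, 0.95333…, 0.92, 0.91333…, 0.87333…, 0.64, 0.12
lx·mx: 0, 1.906667…, 2.76, 2.74…, 1.746667…, 0.64, 0.12 → R0 = 9.913333…
x·lx·mx: 0, 1.906667…, 5.52, 8.22…, 6.986667…, 3.2, 0.72 → Σ = 26.553333…
T = 26.553333… / 9.913333… = 2.678547… → 2.679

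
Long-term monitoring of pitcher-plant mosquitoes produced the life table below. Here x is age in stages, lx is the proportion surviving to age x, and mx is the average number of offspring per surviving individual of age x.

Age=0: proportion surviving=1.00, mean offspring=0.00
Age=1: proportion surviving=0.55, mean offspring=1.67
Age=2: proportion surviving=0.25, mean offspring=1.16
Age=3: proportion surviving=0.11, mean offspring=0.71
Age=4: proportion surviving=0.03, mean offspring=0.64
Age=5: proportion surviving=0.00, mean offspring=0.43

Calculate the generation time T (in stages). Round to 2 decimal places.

lx·mx: 0, 0.9185, 0.29, 0.0781, 0.0192, 0 → R0 = 1.3058
x·lx·mx: 0, 0.9185, 0.58, 0.2343, 0.0768, 0 → Σ = 1.8096
T = 1.8096 / 1.3058 = 1.385817… → 1.39

1.39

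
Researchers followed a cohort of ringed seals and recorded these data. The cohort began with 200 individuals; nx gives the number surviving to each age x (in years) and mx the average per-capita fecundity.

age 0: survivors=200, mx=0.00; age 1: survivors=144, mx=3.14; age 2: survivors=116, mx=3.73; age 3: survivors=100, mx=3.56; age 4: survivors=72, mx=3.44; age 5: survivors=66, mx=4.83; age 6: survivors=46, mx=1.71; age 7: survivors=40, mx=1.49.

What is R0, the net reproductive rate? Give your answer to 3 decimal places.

lx = nx/n0 = nx/200: 1, 0.72, 0.58, 0.5, 0.36, 0.33, 0.23, 0.2
lx·mx by age: 0, 2.2608, 2.1634, 1.78, 1.2384, 1.5939, 0.3933, 0.298
R0 = Σ lx·mx = 9.7278 → 9.728

9.728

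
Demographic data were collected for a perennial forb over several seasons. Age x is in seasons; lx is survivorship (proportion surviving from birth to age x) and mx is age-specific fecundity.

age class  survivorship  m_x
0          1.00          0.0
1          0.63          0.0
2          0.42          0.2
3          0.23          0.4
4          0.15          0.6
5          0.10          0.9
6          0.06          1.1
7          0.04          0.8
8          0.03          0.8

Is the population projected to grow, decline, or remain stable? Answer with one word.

R0 = Σ lx·mx = 0 + 0 + 0.084 + 0.092 + 0.09 + 0.09 + 0.066 + 0.032 + 0.024 = 0.478
R0 < 1, so the population is declining.

declining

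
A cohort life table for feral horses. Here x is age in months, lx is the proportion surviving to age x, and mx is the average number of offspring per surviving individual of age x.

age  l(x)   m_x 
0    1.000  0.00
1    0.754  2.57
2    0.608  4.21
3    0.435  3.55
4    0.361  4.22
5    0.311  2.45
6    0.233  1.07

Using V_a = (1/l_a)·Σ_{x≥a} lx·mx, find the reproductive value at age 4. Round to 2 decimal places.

7.02

lx·mx for x ≥ 4: 1.52342, 0.76195, 0.24931 → sum = 2.53468
V_4 = 2.53468 / l_4 = 2.53468 / 0.361 = 7.021274… → 7.02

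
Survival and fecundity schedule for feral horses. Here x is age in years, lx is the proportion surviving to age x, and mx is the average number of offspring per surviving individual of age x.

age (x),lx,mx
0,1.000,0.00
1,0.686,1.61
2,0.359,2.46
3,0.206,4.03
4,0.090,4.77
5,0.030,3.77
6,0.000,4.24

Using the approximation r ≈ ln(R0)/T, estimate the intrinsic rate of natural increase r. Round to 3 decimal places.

0.533

R0 = Σ lx·mx = 0 + 1.10446 + 0.88314 + 0.83018 + 0.4293 + 0.1131 + 0 = 3.36018
Σ x·lx·mx = 7.64398; T = 7.64398/3.36018 = 2.27487…
r ≈ ln(R0)/T = ln(3.36018)/2.27487… = 0.53277… → 0.533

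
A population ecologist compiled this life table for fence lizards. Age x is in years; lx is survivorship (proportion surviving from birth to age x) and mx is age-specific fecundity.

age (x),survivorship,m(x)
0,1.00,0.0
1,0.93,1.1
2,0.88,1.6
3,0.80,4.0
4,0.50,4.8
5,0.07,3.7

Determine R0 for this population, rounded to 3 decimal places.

8.290

lx·mx by age: 0, 1.023, 1.408, 3.2, 2.4, 0.259
R0 = Σ lx·mx = 8.29 → 8.290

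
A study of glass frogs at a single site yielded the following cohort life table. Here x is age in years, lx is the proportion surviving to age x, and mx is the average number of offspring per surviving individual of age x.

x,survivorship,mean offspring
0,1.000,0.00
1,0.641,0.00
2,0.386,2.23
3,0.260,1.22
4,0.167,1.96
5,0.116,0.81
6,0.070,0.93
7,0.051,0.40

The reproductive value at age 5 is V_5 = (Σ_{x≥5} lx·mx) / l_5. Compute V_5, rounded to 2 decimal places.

1.55

lx·mx for x ≥ 5: 0.09396, 0.0651, 0.0204 → sum = 0.17946
V_5 = 0.17946 / l_5 = 0.17946 / 0.116 = 1.547069… → 1.55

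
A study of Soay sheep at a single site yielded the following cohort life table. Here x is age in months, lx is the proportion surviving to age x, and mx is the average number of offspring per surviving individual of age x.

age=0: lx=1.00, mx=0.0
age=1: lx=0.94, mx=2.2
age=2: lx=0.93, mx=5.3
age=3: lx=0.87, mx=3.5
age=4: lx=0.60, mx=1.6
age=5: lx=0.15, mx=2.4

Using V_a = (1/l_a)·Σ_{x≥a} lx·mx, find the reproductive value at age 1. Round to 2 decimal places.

12.09

lx·mx for x ≥ 1: 2.068, 4.929, 3.045, 0.96, 0.36 → sum = 11.362
V_1 = 11.362 / l_1 = 11.362 / 0.94 = 12.087234… → 12.09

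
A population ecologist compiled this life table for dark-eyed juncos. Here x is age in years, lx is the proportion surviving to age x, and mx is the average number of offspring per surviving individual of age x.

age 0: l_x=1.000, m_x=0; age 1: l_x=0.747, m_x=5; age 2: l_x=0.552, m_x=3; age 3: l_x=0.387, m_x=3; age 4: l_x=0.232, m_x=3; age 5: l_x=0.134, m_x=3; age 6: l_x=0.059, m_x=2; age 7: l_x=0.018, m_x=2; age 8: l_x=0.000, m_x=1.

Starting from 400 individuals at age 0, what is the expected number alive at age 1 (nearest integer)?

Expected survivors = N0 · l_1 = 400 × 0.747 = 298.8 → 299

299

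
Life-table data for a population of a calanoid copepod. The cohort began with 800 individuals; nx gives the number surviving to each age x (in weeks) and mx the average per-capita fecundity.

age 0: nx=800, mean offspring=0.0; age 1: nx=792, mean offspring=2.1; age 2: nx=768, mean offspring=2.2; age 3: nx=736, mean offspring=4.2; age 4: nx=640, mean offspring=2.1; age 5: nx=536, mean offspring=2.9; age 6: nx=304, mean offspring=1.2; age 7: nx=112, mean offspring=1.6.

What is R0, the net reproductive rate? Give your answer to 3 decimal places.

lx = nx/n0 = nx/800: 1, 0.99, 0.96, 0.92, 0.8, 0.67, 0.38, 0.14
lx·mx by age: 0, 2.079, 2.112, 3.864, 1.68, 1.943, 0.456, 0.224
R0 = Σ lx·mx = 12.358 → 12.358

12.358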